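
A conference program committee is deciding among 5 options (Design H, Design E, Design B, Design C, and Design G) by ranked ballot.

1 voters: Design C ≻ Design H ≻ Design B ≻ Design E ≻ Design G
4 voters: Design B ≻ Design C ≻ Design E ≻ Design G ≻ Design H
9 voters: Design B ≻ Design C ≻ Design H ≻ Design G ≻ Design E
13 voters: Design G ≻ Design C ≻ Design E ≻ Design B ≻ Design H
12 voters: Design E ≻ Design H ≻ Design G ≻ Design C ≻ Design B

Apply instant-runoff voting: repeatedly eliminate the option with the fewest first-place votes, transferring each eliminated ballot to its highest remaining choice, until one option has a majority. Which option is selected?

Round 1: Design B 13, Design G 13, Design E 12, Design C 1, Design H 0. Design H has the fewest and is eliminated.
Round 2: Design B 13, Design G 13, Design E 12, Design C 1. Design C has the fewest and is eliminated.
Round 3: Design B 14, Design G 13, Design E 12. Design E has the fewest and is eliminated.
Round 4: Design G 25, Design B 14. Design G has a majority.

Design G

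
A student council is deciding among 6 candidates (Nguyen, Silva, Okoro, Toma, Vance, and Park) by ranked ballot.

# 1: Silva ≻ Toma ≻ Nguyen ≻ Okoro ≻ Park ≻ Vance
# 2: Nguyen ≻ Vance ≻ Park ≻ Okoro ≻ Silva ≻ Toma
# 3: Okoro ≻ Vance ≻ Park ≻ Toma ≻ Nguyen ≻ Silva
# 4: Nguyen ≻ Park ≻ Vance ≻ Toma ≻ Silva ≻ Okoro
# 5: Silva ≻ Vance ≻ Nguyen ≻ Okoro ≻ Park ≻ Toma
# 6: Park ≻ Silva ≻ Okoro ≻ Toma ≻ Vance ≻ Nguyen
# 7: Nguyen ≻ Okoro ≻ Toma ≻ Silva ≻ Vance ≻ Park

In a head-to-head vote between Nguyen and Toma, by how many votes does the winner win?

Ballots ranking Nguyen above Toma: 4.
Ballots ranking Toma above Nguyen: 3.
Nguyen wins 4–3, a margin of 1.

1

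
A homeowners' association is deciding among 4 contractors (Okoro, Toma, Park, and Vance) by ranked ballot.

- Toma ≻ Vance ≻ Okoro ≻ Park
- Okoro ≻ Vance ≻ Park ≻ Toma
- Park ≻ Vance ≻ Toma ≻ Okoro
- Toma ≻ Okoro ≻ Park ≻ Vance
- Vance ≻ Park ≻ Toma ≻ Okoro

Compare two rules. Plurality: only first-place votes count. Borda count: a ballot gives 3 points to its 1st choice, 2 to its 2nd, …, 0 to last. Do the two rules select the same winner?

No

Plurality first-place counts: Okoro 1, Toma 2, Park 1, Vance 1 → Toma.
Borda totals: Okoro 6, Toma 8, Park 7, Vance 9 → Vance.
The two rules disagree: plurality picks Toma, Borda picks Vance.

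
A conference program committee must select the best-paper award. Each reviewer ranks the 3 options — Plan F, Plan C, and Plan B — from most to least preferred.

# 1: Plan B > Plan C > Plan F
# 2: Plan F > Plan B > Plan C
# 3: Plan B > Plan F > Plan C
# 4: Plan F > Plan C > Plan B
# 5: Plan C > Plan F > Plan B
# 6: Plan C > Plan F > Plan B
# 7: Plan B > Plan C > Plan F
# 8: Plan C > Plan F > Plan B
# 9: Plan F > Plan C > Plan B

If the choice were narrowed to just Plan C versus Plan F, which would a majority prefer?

Plan C

Ballots ranking Plan C above Plan F: 5.
Ballots ranking Plan F above Plan C: 4.
Plan C wins the head-to-head, 5–4.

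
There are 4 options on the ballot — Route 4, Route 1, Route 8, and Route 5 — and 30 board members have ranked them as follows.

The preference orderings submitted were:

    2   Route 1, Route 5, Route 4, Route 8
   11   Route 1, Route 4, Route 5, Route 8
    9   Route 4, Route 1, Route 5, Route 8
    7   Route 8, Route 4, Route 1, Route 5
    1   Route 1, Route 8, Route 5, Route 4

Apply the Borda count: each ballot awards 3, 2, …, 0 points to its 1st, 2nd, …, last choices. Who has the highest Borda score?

Route 1

Borda scores:
  Route 4: 2·1 + 11·2 + 9·3 + 7·2 + 0 = 65
  Route 1: 2·3 + 11·3 + 9·2 + 7·1 + 3 = 67
  Route 8: 2·0 + 11·0 + 9·0 + 7·3 + 2 = 23
  Route 5: 2·2 + 11·1 + 9·1 + 7·0 + 1 = 25
Route 1 has the highest total.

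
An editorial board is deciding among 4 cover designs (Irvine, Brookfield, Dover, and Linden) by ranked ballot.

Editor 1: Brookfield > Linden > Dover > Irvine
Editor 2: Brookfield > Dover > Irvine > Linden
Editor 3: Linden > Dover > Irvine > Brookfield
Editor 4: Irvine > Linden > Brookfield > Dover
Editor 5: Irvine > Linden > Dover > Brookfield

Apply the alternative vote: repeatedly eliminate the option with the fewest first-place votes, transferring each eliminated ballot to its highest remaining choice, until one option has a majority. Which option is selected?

Round 1: Irvine 2, Brookfield 2, Linden 1, Dover 0. Dover has the fewest and is eliminated.
Round 2: Irvine 2, Brookfield 2, Linden 1. Linden has the fewest and is eliminated.
Round 3: Irvine 3, Brookfield 2. Irvine has a majority.

Irvine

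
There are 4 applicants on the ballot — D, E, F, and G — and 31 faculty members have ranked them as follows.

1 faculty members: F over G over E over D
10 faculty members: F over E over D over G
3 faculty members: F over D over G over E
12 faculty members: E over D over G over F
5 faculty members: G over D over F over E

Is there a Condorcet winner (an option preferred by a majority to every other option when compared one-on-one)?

Head-to-head results (31 voters total):
D vs E: E wins 23–8.
D vs F: D wins 17–14.
D vs G: D wins 25–6.
E vs F: F wins 19–12.
E vs G: E wins 22–9.
F vs G: G wins 17–14.
No candidate beats all others: D beats F beats E beats D, a majority cycle.

No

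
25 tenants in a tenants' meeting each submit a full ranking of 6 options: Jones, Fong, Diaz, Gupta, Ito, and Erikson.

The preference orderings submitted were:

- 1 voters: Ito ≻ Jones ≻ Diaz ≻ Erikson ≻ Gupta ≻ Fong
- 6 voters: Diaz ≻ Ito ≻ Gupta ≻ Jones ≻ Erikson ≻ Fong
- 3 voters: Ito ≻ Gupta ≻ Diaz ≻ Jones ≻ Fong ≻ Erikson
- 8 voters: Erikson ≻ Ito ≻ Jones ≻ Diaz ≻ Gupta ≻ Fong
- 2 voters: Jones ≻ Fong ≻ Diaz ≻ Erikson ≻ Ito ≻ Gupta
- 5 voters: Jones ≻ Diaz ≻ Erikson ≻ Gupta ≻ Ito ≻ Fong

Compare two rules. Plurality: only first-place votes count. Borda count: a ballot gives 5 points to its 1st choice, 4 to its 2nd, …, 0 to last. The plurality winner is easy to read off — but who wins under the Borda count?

Diaz

Plurality first-place counts: Jones 7, Fong 0, Diaz 6, Gupta 0, Ito 4, Erikson 8 → Erikson.
Borda totals: Jones 81, Fong 11, Diaz 84, Gupta 49, Ito 83, Erikson 67 → Diaz.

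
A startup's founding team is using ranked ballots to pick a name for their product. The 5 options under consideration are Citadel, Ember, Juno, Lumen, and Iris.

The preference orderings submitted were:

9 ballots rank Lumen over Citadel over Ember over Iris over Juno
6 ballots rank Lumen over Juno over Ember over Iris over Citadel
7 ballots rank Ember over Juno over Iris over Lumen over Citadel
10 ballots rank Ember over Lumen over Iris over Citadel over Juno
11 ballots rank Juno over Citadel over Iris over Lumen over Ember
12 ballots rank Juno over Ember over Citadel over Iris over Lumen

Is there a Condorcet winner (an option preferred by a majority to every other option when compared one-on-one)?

Head-to-head results (55 voters total):
Citadel vs Ember: Ember wins 35–20.
Citadel vs Juno: Juno wins 36–19.
Citadel vs Lumen: Lumen wins 32–23.
Citadel vs Iris: Citadel wins 32–23.
Ember vs Juno: Juno wins 29–26.
Ember vs Lumen: Ember wins 29–26.
Ember vs Iris: Ember wins 44–11.
Juno vs Lumen: Juno wins 30–25.
Juno vs Iris: Juno wins 36–19.
Lumen vs Iris: Iris wins 30–25.
Juno beats each rival — Citadel (36–19), Ember (29–26), Lumen (30–25), Iris (36–19) — so Juno is the Condorcet winner.

Yes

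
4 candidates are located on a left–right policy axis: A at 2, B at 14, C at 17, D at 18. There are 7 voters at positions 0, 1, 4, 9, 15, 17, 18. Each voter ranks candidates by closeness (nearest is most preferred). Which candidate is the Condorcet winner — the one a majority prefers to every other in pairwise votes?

With single-peaked preferences on a line, the Condorcet winner is the candidate closest to the median voter.
The median voter (position 9) is closest to B at 14.
Check: B vs A — voters closer to B: 4 of 7.

B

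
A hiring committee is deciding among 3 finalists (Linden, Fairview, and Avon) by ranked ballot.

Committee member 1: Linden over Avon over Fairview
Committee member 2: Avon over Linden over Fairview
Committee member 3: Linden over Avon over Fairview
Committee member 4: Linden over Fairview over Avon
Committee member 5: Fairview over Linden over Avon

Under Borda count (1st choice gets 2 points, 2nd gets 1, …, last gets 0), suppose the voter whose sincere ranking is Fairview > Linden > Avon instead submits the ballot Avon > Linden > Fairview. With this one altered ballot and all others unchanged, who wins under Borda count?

Borda totals with the altered ballot: Linden 8, Fairview 1, Avon 6.
The winner is unchanged: still Linden.

Linden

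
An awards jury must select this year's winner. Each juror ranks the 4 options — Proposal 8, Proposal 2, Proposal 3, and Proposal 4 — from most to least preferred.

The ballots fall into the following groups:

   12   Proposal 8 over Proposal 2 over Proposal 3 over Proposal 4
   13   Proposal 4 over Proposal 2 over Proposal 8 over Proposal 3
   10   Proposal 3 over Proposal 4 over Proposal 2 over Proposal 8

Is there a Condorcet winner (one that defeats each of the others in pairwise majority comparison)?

Head-to-head results (35 voters total):
Proposal 8 vs Proposal 2: Proposal 2 wins 23–12.
Proposal 8 vs Proposal 3: Proposal 8 wins 25–10.
Proposal 8 vs Proposal 4: Proposal 4 wins 23–12.
Proposal 2 vs Proposal 3: Proposal 2 wins 25–10.
Proposal 2 vs Proposal 4: Proposal 4 wins 23–12.
Proposal 3 vs Proposal 4: Proposal 3 wins 22–13.
No candidate beats all others: Proposal 8 beats Proposal 3 beats Proposal 4 beats Proposal 8, a majority cycle.

No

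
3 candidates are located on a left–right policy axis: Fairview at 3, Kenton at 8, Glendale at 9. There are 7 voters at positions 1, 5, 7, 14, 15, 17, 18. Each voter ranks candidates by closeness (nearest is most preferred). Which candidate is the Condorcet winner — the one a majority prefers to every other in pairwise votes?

With single-peaked preferences on a line, the Condorcet winner is the candidate closest to the median voter.
The median voter (position 14) is closest to Glendale at 9.
Check: Glendale vs Kenton — voters closer to Glendale: 4 of 7.

Glendale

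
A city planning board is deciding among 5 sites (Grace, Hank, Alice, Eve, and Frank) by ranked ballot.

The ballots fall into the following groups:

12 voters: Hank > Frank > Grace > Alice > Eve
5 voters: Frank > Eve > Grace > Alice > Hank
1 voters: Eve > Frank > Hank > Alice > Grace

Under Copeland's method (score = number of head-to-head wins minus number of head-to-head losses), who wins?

Pairwise results:
  Grace vs Hank: Hank wins 13–5.
  Grace vs Alice: Grace wins 17–1.
  Grace vs Eve: Grace wins 12–6.
  Grace vs Frank: Frank wins 18–0.
  Hank vs Alice: Hank wins 13–5.
  Hank vs Eve: Hank wins 12–6.
  Hank vs Frank: Hank wins 12–6.
  Alice vs Eve: Alice wins 12–6.
  Alice vs Frank: Frank wins 18–0.
  Eve vs Frank: Frank wins 17–1.
Copeland scores (wins − losses):
  Grace: 2 − 2 = 0
  Hank: 4 − 0 = 4
  Alice: 1 − 3 = -2
  Eve: 0 − 4 = -4
  Frank: 3 − 1 = 2
Hank has the best Copeland score.

Hank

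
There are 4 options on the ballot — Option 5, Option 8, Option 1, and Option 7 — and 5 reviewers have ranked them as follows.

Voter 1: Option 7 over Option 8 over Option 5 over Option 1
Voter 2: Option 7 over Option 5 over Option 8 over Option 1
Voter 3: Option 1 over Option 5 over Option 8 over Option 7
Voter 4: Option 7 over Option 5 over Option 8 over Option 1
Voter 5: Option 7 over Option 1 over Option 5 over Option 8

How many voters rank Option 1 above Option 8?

2

Ballots ranking Option 1 above Option 8: 2.
Ballots ranking Option 8 above Option 1: 3.
So 2 of 5 voters prefer Option 1 to Option 8.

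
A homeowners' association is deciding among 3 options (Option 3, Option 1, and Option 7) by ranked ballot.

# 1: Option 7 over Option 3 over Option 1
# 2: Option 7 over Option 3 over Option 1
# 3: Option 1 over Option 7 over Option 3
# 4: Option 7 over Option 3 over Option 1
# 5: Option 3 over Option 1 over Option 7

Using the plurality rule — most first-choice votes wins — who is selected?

First-place vote totals:
  Option 3: 1
  Option 1: 1
  Option 7: 3
Option 7 has the most first-place votes.

Option 7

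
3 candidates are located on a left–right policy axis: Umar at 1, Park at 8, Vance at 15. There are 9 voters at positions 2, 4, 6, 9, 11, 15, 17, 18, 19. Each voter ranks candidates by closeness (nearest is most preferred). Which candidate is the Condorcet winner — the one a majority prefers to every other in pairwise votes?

Park

With single-peaked preferences on a line, the Condorcet winner is the candidate closest to the median voter.
The median voter (position 11) is closest to Park at 8.
Check: Park vs Vance — voters closer to Park: 5 of 9.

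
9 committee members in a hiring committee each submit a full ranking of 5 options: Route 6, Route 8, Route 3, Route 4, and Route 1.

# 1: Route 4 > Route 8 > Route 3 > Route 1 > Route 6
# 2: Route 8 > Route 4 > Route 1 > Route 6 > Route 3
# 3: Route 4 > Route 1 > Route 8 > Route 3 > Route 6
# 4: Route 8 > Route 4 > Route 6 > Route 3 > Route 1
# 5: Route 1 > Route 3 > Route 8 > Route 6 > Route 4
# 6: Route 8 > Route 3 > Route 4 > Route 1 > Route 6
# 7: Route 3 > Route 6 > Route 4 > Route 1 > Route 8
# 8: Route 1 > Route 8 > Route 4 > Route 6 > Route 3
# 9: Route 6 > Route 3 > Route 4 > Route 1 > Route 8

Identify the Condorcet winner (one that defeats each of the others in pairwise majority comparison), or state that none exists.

Head-to-head results (9 voters total):
Route 6 vs Route 8: Route 8 wins 7–2.
Route 6 vs Route 3: Route 3 wins 5–4.
Route 6 vs Route 4: Route 4 wins 6–3.
Route 6 vs Route 1: Route 1 wins 6–3.
Route 8 vs Route 3: Route 8 wins 6–3.
Route 8 vs Route 4: Route 8 wins 5–4.
Route 8 vs Route 1: Route 1 wins 5–4.
Route 3 vs Route 4: Route 4 wins 5–4.
Route 3 vs Route 1: Route 3 wins 5–4.
Route 4 vs Route 1: Route 4 wins 7–2.
No candidate beats all others: Route 8 beats Route 3 beats Route 1 beats Route 8, a majority cycle.

None — there is no Condorcet winner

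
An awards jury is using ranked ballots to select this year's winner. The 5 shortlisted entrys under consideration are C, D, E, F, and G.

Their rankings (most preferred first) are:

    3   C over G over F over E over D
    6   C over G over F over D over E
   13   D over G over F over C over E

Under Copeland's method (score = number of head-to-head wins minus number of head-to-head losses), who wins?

D

Pairwise results:
  C vs D: D wins 13–9.
  C vs E: C wins 22–0.
  C vs F: F wins 13–9.
  C vs G: G wins 13–9.
  D vs E: D wins 19–3.
  D vs F: D wins 13–9.
  D vs G: D wins 13–9.
  E vs F: F wins 22–0.
  E vs G: G wins 22–0.
  F vs G: G wins 22–0.
Copeland scores (wins − losses):
  C: 1 − 3 = -2
  D: 4 − 0 = 4
  E: 0 − 4 = -4
  F: 2 − 2 = 0
  G: 3 − 1 = 2
D has the best Copeland score.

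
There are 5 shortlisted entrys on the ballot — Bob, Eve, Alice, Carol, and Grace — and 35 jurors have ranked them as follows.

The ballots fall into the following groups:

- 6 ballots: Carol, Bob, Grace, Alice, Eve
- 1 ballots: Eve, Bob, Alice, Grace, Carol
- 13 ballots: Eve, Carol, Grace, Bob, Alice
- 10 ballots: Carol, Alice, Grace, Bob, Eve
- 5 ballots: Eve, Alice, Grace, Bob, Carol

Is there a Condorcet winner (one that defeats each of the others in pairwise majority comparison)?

Yes

Head-to-head results (35 voters total):
Bob vs Eve: Eve wins 19–16.
Bob vs Alice: Bob wins 20–15.
Bob vs Carol: Carol wins 29–6.
Bob vs Grace: Grace wins 28–7.
Eve vs Alice: Eve wins 19–16.
Eve vs Carol: Eve wins 19–16.
Eve vs Grace: Eve wins 19–16.
Alice vs Carol: Carol wins 29–6.
Alice vs Grace: Grace wins 19–16.
Carol vs Grace: Carol wins 29–6.
Eve beats each rival — Bob (19–16), Alice (19–16), Carol (19–16), Grace (19–16) — so Eve is the Condorcet winner.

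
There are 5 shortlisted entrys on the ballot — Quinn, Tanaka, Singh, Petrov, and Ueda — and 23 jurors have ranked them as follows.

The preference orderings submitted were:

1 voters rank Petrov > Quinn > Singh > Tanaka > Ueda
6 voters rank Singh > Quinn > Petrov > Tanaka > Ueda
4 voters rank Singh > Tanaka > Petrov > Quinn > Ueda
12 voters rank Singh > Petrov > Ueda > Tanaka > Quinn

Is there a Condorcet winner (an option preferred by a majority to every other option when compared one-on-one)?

Head-to-head results (23 voters total):
Quinn vs Tanaka: Tanaka wins 16–7.
Quinn vs Singh: Singh wins 22–1.
Quinn vs Petrov: Petrov wins 17–6.
Quinn vs Ueda: Ueda wins 12–11.
Tanaka vs Singh: Singh wins 23–0.
Tanaka vs Petrov: Petrov wins 19–4.
Tanaka vs Ueda: Ueda wins 12–11.
Singh vs Petrov: Singh wins 22–1.
Singh vs Ueda: Singh wins 23–0.
Petrov vs Ueda: Petrov wins 23–0.
Singh beats each rival — Quinn (22–1), Tanaka (23–0), Petrov (22–1), Ueda (23–0) — so Singh is the Condorcet winner.

Yes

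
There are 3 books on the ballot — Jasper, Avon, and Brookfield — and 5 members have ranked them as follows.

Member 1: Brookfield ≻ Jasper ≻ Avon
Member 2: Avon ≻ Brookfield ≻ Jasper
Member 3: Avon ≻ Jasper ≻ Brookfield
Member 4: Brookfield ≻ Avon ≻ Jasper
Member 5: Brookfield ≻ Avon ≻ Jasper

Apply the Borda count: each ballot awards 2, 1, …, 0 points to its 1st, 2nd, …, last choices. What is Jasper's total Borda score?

2

Borda scores:
  Jasper: 1 + 0 + 1 + 0 + 0 = 2
  Avon: 0 + 2 + 2 + 1 + 1 = 6
  Brookfield: 2 + 1 + 0 + 2 + 2 = 7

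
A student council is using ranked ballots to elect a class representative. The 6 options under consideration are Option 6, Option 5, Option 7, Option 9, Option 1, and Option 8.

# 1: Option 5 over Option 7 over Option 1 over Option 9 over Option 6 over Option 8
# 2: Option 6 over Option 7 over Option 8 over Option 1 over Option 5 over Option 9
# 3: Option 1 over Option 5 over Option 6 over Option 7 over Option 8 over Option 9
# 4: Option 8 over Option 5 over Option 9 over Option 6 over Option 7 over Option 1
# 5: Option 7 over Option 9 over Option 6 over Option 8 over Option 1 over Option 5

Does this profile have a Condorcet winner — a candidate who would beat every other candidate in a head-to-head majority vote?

Head-to-head results (5 voters total):
Option 6 vs Option 5: Option 5 wins 3–2.
Option 6 vs Option 7: Option 6 wins 3–2.
Option 6 vs Option 9: Option 9 wins 3–2.
Option 6 vs Option 1: Option 6 wins 3–2.
Option 6 vs Option 8: Option 6 wins 4–1.
Option 5 vs Option 7: Option 5 wins 3–2.
Option 5 vs Option 9: Option 5 wins 4–1.
Option 5 vs Option 1: Option 1 wins 3–2.
Option 5 vs Option 8: Option 8 wins 3–2.
Option 7 vs Option 9: Option 7 wins 4–1.
Option 7 vs Option 1: Option 7 wins 4–1.
Option 7 vs Option 8: Option 7 wins 4–1.
Option 9 vs Option 1: Option 1 wins 3–2.
Option 9 vs Option 8: Option 8 wins 3–2.
Option 1 vs Option 8: Option 8 wins 3–2.
No candidate beats all others: Option 6 beats Option 1 beats Option 5 beats Option 6, a majority cycle.

No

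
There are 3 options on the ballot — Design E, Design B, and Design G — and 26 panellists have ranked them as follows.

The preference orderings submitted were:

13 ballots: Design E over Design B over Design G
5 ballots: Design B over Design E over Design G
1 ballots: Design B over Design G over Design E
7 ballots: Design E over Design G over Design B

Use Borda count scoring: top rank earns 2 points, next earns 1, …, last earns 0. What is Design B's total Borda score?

Borda scores:
  Design E: 13·2 + 5·1 + 0 + 7·2 = 45
  Design B: 13·1 + 5·2 + 2 + 7·0 = 25
  Design G: 13·0 + 5·0 + 1 + 7·1 = 8

25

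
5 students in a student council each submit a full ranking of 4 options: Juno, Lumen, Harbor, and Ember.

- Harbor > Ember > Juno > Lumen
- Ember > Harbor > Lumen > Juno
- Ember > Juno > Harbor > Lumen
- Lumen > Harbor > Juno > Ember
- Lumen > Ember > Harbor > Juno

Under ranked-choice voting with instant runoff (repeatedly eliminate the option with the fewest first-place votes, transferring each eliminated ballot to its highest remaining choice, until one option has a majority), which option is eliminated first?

Juno

Round 1: Lumen 2, Ember 2, Harbor 1, Juno 0. Juno has the fewest and is eliminated.
Round 2: Lumen 2, Ember 2, Harbor 1. Harbor has the fewest and is eliminated.
Round 3: Ember 3, Lumen 2. Ember has a majority.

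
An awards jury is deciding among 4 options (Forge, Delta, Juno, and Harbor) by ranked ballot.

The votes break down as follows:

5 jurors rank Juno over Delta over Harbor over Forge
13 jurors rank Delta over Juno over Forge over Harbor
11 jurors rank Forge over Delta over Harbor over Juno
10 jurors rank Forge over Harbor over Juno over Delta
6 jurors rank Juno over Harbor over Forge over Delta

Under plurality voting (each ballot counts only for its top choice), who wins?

Forge

First-place vote totals:
  Forge: 21
  Delta: 13
  Juno: 11
  Harbor: 0
Forge has the most first-place votes.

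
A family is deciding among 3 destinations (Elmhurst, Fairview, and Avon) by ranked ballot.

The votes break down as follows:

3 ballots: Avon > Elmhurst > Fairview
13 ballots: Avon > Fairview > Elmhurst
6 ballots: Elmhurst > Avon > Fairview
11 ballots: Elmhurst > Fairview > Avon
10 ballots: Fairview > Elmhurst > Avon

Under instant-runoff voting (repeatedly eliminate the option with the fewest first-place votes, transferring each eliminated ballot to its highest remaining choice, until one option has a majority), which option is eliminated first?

Round 1: Elmhurst 17, Avon 16, Fairview 10. Fairview has the fewest and is eliminated.
Round 2: Elmhurst 27, Avon 16. Elmhurst has a majority.

Fairview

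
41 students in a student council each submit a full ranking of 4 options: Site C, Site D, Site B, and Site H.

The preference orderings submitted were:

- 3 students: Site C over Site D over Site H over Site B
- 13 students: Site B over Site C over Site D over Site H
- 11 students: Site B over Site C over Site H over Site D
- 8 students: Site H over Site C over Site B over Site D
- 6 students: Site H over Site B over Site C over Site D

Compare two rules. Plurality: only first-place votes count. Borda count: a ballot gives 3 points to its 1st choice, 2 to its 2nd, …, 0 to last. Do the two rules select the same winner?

Plurality first-place counts: Site C 3, Site D 0, Site B 24, Site H 14 → Site B.
Borda totals: Site C 79, Site D 19, Site B 92, Site H 56 → Site B.
The two rules agree on Site B.

Yes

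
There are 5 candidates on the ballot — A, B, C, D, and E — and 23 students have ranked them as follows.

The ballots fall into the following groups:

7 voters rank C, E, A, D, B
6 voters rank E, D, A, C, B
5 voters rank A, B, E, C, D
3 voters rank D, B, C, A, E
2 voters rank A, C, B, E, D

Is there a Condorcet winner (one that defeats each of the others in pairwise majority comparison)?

Head-to-head results (23 voters total):
A vs B: A wins 20–3.
A vs C: A wins 13–10.
A vs D: A wins 14–9.
A vs E: E wins 13–10.
B vs C: C wins 15–8.
B vs D: D wins 16–7.
B vs E: E wins 13–10.
C vs D: C wins 14–9.
C vs E: C wins 12–11.
D vs E: E wins 20–3.
No candidate beats all others: A beats C beats E beats A, a majority cycle.

No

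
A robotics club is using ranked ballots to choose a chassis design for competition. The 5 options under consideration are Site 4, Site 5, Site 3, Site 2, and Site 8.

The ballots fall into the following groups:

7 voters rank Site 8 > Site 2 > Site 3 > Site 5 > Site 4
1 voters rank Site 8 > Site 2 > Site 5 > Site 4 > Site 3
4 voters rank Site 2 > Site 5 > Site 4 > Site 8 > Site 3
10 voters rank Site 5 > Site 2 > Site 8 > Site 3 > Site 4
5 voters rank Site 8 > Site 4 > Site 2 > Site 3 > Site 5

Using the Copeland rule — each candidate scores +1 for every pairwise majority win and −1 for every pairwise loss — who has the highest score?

Pairwise results:
  Site 4 vs Site 5: Site 5 wins 22–5.
  Site 4 vs Site 3: Site 3 wins 17–10.
  Site 4 vs Site 2: Site 2 wins 22–5.
  Site 4 vs Site 8: Site 8 wins 23–4.
  Site 5 vs Site 3: Site 5 wins 15–12.
  Site 5 vs Site 2: Site 2 wins 17–10.
  Site 5 vs Site 8: Site 5 wins 14–13.
  Site 3 vs Site 2: Site 2 wins 27–0.
  Site 3 vs Site 8: Site 8 wins 27–0.
  Site 2 vs Site 8: Site 2 wins 14–13.
Copeland scores (wins − losses):
  Site 4: 0 − 4 = -4
  Site 5: 3 − 1 = 2
  Site 3: 1 − 3 = -2
  Site 2: 4 − 0 = 4
  Site 8: 2 − 2 = 0
Site 2 has the best Copeland score.

Site 2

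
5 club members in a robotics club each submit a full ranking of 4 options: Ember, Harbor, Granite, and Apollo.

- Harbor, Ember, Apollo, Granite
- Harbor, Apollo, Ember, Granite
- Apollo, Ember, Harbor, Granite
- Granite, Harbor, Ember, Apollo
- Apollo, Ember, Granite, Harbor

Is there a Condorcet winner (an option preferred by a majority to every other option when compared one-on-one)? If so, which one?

Harbor

Head-to-head results (5 voters total):
Ember vs Harbor: Harbor wins 3–2.
Ember vs Granite: Ember wins 4–1.
Ember vs Apollo: Apollo wins 3–2.
Harbor vs Granite: Harbor wins 3–2.
Harbor vs Apollo: Harbor wins 3–2.
Granite vs Apollo: Apollo wins 4–1.
Harbor beats each rival — Ember (3–2), Granite (3–2), Apollo (3–2) — so Harbor is the Condorcet winner.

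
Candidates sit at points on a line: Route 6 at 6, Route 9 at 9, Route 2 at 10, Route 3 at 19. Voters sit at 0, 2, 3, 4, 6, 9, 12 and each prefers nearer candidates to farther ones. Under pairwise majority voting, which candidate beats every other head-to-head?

With single-peaked preferences on a line, the Condorcet winner is the candidate closest to the median voter.
The median voter (position 4) is closest to Route 6 at 6.
Check: Route 6 vs Route 2 — voters closer to Route 6: 5 of 7.

Route 6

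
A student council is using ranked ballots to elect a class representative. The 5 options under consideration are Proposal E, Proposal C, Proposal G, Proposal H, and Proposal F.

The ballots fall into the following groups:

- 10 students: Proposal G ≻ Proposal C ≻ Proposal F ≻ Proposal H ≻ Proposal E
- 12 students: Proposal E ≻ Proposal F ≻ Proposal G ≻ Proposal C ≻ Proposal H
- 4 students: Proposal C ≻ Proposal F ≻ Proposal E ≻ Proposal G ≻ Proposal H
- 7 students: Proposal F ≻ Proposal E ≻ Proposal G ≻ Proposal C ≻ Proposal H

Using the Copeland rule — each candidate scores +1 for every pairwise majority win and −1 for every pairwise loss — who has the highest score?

Proposal F

Pairwise results:
  Proposal E vs Proposal C: Proposal E wins 19–14.
  Proposal E vs Proposal G: Proposal E wins 23–10.
  Proposal E vs Proposal H: Proposal E wins 23–10.
  Proposal E vs Proposal F: Proposal F wins 21–12.
  Proposal C vs Proposal G: Proposal G wins 29–4.
  Proposal C vs Proposal H: Proposal C wins 33–0.
  Proposal C vs Proposal F: Proposal F wins 19–14.
  Proposal G vs Proposal H: Proposal G wins 33–0.
  Proposal G vs Proposal F: Proposal F wins 23–10.
  Proposal H vs Proposal F: Proposal F wins 33–0.
Copeland scores (wins − losses):
  Proposal E: 3 − 1 = 2
  Proposal C: 1 − 3 = -2
  Proposal G: 2 − 2 = 0
  Proposal H: 0 − 4 = -4
  Proposal F: 4 − 0 = 4
Proposal F has the best Copeland score.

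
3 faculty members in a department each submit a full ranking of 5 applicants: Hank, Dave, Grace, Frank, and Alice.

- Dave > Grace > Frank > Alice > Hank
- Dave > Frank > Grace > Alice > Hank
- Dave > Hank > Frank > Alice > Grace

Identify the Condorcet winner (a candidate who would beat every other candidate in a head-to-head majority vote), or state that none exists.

Head-to-head results (3 voters total):
Hank vs Dave: Dave wins 3–0.
Hank vs Grace: Grace wins 2–1.
Hank vs Frank: Frank wins 2–1.
Hank vs Alice: Alice wins 2–1.
Dave vs Grace: Dave wins 3–0.
Dave vs Frank: Dave wins 3–0.
Dave vs Alice: Dave wins 3–0.
Grace vs Frank: Frank wins 2–1.
Grace vs Alice: Grace wins 2–1.
Frank vs Alice: Frank wins 3–0.
Dave beats each rival — Hank (3–0), Grace (3–0), Frank (3–0), Alice (3–0) — so Dave is the Condorcet winner.

Dave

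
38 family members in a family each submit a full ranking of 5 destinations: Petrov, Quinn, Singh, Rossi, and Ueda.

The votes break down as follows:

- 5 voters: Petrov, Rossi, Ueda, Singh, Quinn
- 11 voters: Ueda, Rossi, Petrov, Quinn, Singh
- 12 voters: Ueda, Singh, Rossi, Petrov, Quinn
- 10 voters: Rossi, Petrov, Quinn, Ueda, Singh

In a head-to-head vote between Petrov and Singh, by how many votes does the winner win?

Ballots ranking Petrov above Singh: 5+11+10 = 26.
Ballots ranking Singh above Petrov: 12.
Petrov wins 26–12, a margin of 14.

14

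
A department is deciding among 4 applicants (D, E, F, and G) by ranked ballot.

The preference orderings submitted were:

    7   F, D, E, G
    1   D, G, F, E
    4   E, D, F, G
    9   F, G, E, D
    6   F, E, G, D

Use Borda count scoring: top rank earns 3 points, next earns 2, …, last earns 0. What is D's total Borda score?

Borda scores:
  D: 7·2 + 3 + 4·2 + 9·0 + 6·0 = 25
  E: 7·1 + 0 + 4·3 + 9·1 + 6·2 = 40
  F: 7·3 + 1 + 4·1 + 9·3 + 6·3 = 71
  G: 7·0 + 2 + 4·0 + 9·2 + 6·1 = 26

25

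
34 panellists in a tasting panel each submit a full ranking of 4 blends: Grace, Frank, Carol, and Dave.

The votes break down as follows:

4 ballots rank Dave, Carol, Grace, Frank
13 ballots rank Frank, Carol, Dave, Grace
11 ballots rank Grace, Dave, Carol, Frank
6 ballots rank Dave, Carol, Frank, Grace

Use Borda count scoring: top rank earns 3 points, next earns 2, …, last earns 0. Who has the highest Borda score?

Borda scores:
  Grace: 4·1 + 13·0 + 11·3 + 6·0 = 37
  Frank: 4·0 + 13·3 + 11·0 + 6·1 = 45
  Carol: 4·2 + 13·2 + 11·1 + 6·2 = 57
  Dave: 4·3 + 13·1 + 11·2 + 6·3 = 65
Dave has the highest total.

Dave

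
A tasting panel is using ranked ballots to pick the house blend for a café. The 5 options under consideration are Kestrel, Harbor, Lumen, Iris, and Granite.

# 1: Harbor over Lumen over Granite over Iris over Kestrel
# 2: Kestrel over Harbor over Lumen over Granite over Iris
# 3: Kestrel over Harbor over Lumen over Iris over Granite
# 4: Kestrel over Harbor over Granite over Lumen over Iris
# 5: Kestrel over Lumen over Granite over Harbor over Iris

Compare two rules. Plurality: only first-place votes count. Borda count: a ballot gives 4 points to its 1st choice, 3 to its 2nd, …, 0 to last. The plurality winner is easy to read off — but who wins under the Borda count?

Kestrel

Plurality first-place counts: Kestrel 4, Harbor 1, Lumen 0, Iris 0, Granite 0 → Kestrel.
Borda totals: Kestrel 16, Harbor 14, Lumen 11, Iris 2, Granite 7 → Kestrel.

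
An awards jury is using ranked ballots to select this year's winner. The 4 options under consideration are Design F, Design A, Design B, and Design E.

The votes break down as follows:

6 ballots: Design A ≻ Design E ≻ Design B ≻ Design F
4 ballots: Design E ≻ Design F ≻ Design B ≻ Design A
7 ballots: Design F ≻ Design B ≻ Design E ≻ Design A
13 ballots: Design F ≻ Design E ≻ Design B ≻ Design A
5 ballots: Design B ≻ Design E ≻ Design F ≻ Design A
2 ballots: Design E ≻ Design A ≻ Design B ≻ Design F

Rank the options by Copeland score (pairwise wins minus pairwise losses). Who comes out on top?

Design F

Pairwise results:
  Design F vs Design A: Design F wins 29–8.
  Design F vs Design B: Design F wins 24–13.
  Design F vs Design E: Design F wins 20–17.
  Design A vs Design B: Design B wins 29–8.
  Design A vs Design E: Design E wins 31–6.
  Design B vs Design E: Design E wins 25–12.
Copeland scores (wins − losses):
  Design F: 3 − 0 = 3
  Design A: 0 − 3 = -3
  Design B: 1 − 2 = -1
  Design E: 2 − 1 = 1
Design F has the best Copeland score.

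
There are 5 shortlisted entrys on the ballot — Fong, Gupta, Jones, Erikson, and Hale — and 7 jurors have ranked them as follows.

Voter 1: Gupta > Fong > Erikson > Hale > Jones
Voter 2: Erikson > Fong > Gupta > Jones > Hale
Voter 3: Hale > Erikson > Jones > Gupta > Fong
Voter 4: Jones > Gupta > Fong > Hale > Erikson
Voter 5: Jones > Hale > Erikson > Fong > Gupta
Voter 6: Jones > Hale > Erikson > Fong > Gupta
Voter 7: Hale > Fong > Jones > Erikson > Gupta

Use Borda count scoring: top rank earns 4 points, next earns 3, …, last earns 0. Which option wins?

Borda scores:
  Fong: 3 + 3 + 0 + 2 + 1 + 1 + 3 = 13
  Gupta: 4 + 2 + 1 + 3 + 0 + 0 + 0 = 10
  Jones: 0 + 1 + 2 + 4 + 4 + 4 + 2 = 17
  Erikson: 2 + 4 + 3 + 0 + 2 + 2 + 1 = 14
  Hale: 1 + 0 + 4 + 1 + 3 + 3 + 4 = 16
Jones has the highest total.

Jones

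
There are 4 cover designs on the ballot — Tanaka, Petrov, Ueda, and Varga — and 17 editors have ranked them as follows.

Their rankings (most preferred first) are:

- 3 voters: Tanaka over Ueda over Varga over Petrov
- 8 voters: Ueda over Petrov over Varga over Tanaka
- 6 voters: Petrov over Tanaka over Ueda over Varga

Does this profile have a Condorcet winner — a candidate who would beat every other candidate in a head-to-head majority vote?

No

Head-to-head results (17 voters total):
Tanaka vs Petrov: Petrov wins 14–3.
Tanaka vs Ueda: Tanaka wins 9–8.
Tanaka vs Varga: Tanaka wins 9–8.
Petrov vs Ueda: Ueda wins 11–6.
Petrov vs Varga: Petrov wins 14–3.
Ueda vs Varga: Ueda wins 17–0.
No candidate beats all others: Tanaka beats Ueda beats Petrov beats Tanaka, a majority cycle.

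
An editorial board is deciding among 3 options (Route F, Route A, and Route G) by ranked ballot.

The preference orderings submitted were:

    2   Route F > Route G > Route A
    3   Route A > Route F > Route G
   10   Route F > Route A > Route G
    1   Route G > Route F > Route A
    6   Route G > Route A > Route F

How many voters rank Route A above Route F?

Ballots ranking Route A above Route F: 3+6 = 9.
Ballots ranking Route F above Route A: 2+10+1 = 13.
So 9 of 22 voters prefer Route A to Route F.

9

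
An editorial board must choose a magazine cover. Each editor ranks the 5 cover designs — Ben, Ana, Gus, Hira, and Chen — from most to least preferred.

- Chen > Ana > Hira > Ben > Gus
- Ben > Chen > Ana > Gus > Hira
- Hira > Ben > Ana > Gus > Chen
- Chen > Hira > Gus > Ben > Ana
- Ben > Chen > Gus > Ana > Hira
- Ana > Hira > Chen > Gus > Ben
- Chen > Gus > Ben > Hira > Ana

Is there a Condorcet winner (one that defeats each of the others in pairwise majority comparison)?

Yes

Head-to-head results (7 voters total):
Ben vs Ana: Ben wins 5–2.
Ben vs Gus: Ben wins 4–3.
Ben vs Hira: Hira wins 4–3.
Ben vs Chen: Chen wins 4–3.
Ana vs Gus: Ana wins 4–3.
Ana vs Hira: Ana wins 4–3.
Ana vs Chen: Chen wins 5–2.
Gus vs Hira: Hira wins 4–3.
Gus vs Chen: Chen wins 6–1.
Hira vs Chen: Chen wins 5–2.
Chen beats each rival — Ben (4–3), Ana (5–2), Gus (6–1), Hira (5–2) — so Chen is the Condorcet winner.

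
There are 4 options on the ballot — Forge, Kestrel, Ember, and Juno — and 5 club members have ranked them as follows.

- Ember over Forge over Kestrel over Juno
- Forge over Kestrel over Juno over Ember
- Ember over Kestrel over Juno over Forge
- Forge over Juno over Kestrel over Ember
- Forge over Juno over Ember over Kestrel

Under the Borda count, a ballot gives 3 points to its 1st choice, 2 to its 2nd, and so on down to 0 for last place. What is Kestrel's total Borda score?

Borda scores:
  Forge: 2 + 3 + 0 + 3 + 3 = 11
  Kestrel: 1 + 2 + 2 + 1 + 0 = 6
  Ember: 3 + 0 + 3 + 0 + 1 = 7
  Juno: 0 + 1 + 1 + 2 + 2 = 6

6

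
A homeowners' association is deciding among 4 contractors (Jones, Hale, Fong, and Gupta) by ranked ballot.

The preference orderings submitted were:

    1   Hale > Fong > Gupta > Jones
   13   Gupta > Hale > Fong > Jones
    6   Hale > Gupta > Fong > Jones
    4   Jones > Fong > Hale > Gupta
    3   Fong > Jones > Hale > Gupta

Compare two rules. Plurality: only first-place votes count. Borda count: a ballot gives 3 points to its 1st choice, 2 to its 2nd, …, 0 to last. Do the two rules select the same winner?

Plurality first-place counts: Jones 4, Hale 7, Fong 3, Gupta 13 → Gupta.
Borda totals: Jones 18, Hale 54, Fong 38, Gupta 52 → Hale.
The two rules disagree: plurality picks Gupta, Borda picks Hale.

No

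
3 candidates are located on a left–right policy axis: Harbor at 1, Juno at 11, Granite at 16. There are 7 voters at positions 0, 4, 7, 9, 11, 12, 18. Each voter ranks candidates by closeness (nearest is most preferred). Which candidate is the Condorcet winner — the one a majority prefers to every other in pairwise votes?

With single-peaked preferences on a line, the Condorcet winner is the candidate closest to the median voter.
The median voter (position 9) is closest to Juno at 11.
Check: Juno vs Harbor — voters closer to Juno: 5 of 7.

Juno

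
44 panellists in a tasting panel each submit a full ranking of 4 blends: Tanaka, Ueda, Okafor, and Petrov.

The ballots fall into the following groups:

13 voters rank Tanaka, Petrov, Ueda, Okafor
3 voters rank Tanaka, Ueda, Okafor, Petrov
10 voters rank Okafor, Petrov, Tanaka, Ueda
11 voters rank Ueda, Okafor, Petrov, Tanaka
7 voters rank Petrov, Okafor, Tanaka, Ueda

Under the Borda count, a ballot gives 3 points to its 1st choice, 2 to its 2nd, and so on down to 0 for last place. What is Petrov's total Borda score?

78

Borda scores:
  Tanaka: 13·3 + 3·3 + 10·1 + 11·0 + 7·1 = 65
  Ueda: 13·1 + 3·2 + 10·0 + 11·3 + 7·0 = 52
  Okafor: 13·0 + 3·1 + 10·3 + 11·2 + 7·2 = 69
  Petrov: 13·2 + 3·0 + 10·2 + 11·1 + 7·3 = 78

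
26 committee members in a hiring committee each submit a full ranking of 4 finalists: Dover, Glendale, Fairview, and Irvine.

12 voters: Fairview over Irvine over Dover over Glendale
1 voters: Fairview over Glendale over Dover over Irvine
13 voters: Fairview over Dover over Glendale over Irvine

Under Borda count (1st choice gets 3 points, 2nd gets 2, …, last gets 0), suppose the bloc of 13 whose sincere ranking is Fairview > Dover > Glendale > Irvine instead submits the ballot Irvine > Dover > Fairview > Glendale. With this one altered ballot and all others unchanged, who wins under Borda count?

Irvine

Borda totals with the altered ballot: Dover 39, Glendale 2, Fairview 52, Irvine 63.
The switch changes the winner from Fairview to Irvine.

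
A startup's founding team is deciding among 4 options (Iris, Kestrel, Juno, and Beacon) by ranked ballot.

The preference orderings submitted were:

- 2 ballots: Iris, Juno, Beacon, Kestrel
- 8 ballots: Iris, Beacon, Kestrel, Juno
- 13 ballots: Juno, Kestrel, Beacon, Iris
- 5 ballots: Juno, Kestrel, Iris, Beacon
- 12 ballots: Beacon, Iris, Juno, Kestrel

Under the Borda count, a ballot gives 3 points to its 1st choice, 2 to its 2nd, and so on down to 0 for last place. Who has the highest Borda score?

Juno

Borda scores:
  Iris: 2·3 + 8·3 + 13·0 + 5·1 + 12·2 = 59
  Kestrel: 2·0 + 8·1 + 13·2 + 5·2 + 12·0 = 44
  Juno: 2·2 + 8·0 + 13·3 + 5·3 + 12·1 = 70
  Beacon: 2·1 + 8·2 + 13·1 + 5·0 + 12·3 = 67
Juno has the highest total.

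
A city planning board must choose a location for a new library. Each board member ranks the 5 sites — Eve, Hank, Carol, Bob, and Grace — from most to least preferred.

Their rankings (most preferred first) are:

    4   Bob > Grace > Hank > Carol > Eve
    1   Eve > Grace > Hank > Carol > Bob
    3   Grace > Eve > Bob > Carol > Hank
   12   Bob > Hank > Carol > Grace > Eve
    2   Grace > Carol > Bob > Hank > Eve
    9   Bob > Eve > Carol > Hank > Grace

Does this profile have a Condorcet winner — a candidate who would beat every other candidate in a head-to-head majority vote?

Yes

Head-to-head results (31 voters total):
Eve vs Hank: Hank wins 18–13.
Eve vs Carol: Carol wins 18–13.
Eve vs Bob: Bob wins 27–4.
Eve vs Grace: Grace wins 21–10.
Hank vs Carol: Hank wins 17–14.
Hank vs Bob: Bob wins 30–1.
Hank vs Grace: Hank wins 21–10.
Carol vs Bob: Bob wins 28–3.
Carol vs Grace: Carol wins 21–10.
Bob vs Grace: Bob wins 25–6.
Bob beats each rival — Eve (27–4), Hank (30–1), Carol (28–3), Grace (25–6) — so Bob is the Condorcet winner.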